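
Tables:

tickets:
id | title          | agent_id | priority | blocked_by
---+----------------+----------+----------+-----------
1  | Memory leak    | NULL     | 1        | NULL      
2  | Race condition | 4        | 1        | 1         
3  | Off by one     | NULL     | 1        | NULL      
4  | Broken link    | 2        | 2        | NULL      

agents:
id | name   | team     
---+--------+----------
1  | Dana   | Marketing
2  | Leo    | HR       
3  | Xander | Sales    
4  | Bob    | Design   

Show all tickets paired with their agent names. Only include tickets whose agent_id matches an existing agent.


INNER JOIN keeps only tickets rows whose agent_id matches an id in agents. Walk through each ticket:
  - ticket 1 (Memory leak): agent_id=NULL, no match -> dropped
  - ticket 2 (Race condition): agent_id=4 -> matches Bob
  - ticket 3 (Off by one): agent_id=NULL, no match -> dropped
  - ticket 4 (Broken link): agent_id=2 -> matches Leo
So 2 of 4 rows are dropped.

SQL:
SELECT a.title, b.name AS agent
FROM tickets a
INNER JOIN agents b ON a.agent_id = b.id

Result:
title          | agent
---------------+------
Race condition | Bob  
Broken link    | Leo  


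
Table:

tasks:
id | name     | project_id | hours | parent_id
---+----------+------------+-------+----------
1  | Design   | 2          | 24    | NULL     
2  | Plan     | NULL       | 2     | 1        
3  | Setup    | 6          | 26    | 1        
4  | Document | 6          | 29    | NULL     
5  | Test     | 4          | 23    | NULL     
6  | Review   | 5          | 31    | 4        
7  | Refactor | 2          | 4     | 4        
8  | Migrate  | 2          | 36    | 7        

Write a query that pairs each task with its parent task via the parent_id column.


This is a self-join: tasks is joined to a second copy of itself, matching each row's parent_id to another row's id. Use LEFT JOIN so rows with parent_id=NULL are kept.
  - task 1 (Design): parent_id=NULL -> NULL
  - task 2 (Plan): parent_id=1 -> Design
  - task 3 (Setup): parent_id=1 -> Design
  - task 4 (Document): parent_id=NULL -> NULL
  - task 5 (Test): parent_id=NULL -> NULL
  - task 6 (Review): parent_id=4 -> Document
  - task 7 (Refactor): parent_id=4 -> Document
  - task 8 (Migrate): parent_id=7 -> Refactor

SQL:
SELECT a.name AS item, b.name AS parent
FROM tasks a
LEFT JOIN tasks b ON a.parent_id = b.id

Result:
item     | parent  
---------+---------
Design   | NULL    
Plan     | Design  
Setup    | Design  
Document | NULL    
Test     | NULL    
Review   | Document
Refactor | Document
Migrate  | Refactor


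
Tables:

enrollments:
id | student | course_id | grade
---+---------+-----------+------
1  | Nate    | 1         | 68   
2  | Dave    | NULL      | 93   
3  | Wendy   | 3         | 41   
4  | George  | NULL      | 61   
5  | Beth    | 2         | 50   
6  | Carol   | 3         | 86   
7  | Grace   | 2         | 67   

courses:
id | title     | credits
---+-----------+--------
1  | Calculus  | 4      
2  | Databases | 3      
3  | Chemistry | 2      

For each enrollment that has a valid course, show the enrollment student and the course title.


INNER JOIN keeps only enrollments rows whose course_id matches an id in courses. Walk through each enrollment:
  - enrollment 1 (Nate): course_id=1 -> matches Calculus
  - enrollment 2 (Dave): course_id=NULL, no match -> dropped
  - enrollment 3 (Wendy): course_id=3 -> matches Chemistry
  - enrollment 4 (George): course_id=NULL, no match -> dropped
  - enrollment 5 (Beth): course_id=2 -> matches Databases
  - enrollment 6 (Carol): course_id=3 -> matches Chemistry
  - enrollment 7 (Grace): course_id=2 -> matches Databases
So 2 of 7 rows are dropped.

SQL:
SELECT a.student, b.title AS course
FROM enrollments a
INNER JOIN courses b ON a.course_id = b.id

Result:
student | course   
--------+----------
Nate    | Calculus 
Wendy   | Chemistry
Beth    | Databases
Carol   | Chemistry
Grace   | Databases


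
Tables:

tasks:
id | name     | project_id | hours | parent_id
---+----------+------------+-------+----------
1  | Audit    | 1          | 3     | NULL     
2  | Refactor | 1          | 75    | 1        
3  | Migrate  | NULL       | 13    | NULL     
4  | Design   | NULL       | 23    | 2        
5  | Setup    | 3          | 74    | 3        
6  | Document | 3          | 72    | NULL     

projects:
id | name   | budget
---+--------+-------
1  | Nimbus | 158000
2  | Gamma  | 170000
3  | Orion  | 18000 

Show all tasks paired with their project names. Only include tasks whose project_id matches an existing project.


INNER JOIN keeps only tasks rows whose project_id matches an id in projects. Walk through each task:
  - task 1 (Audit): project_id=1 -> matches Nimbus
  - task 2 (Refactor): project_id=1 -> matches Nimbus
  - task 3 (Migrate): project_id=NULL, no match -> dropped
  - task 4 (Design): project_id=NULL, no match -> dropped
  - task 5 (Setup): project_id=3 -> matches Orion
  - task 6 (Document): project_id=3 -> matches Orion
So 2 of 6 rows are dropped.

SQL:
SELECT a.name, b.name AS project
FROM tasks a
INNER JOIN projects b ON a.project_id = b.id

Result:
name     | project
---------+--------
Audit    | Nimbus 
Refactor | Nimbus 
Setup    | Orion  
Document | Orion  


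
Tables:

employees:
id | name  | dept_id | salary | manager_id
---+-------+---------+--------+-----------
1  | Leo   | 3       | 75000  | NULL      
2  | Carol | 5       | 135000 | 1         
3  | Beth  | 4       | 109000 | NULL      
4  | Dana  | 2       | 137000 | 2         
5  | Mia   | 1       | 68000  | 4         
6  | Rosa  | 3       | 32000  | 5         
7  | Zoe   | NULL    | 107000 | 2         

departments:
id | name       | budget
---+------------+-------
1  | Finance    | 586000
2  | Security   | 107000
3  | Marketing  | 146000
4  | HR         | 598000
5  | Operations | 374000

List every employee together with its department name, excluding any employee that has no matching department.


INNER JOIN keeps only employees rows whose dept_id matches an id in departments. Walk through each employee:
  - employee 1 (Leo): dept_id=3 -> matches Marketing
  - employee 2 (Carol): dept_id=5 -> matches Operations
  - employee 3 (Beth): dept_id=4 -> matches HR
  - employee 4 (Dana): dept_id=2 -> matches Security
  - employee 5 (Mia): dept_id=1 -> matches Finance
  - employee 6 (Rosa): dept_id=3 -> matches Marketing
  - employee 7 (Zoe): dept_id=NULL, no match -> dropped
So 1 of 7 rows is dropped.

SQL:
SELECT a.name, b.name AS department
FROM employees a
INNER JOIN departments b ON a.dept_id = b.id

Result:
name  | department
------+-----------
Leo   | Marketing 
Carol | Operations
Beth  | HR        
Dana  | Security  
Mia   | Finance   
Rosa  | Marketing 


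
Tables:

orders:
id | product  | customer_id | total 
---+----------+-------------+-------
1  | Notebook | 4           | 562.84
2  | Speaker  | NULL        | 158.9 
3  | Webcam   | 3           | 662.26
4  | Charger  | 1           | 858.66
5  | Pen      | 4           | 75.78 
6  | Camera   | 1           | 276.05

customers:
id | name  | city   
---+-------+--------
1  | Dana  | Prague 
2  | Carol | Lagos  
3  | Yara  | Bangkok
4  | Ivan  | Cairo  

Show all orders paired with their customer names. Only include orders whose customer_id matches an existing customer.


INNER JOIN keeps only orders rows whose customer_id matches an id in customers. Walk through each order:
  - order 1 (Notebook): customer_id=4 -> matches Ivan
  - order 2 (Speaker): customer_id=NULL, no match -> dropped
  - order 3 (Webcam): customer_id=3 -> matches Yara
  - order 4 (Charger): customer_id=1 -> matches Dana
  - order 5 (Pen): customer_id=4 -> matches Ivan
  - order 6 (Camera): customer_id=1 -> matches Dana
So 1 of 6 rows is dropped.

SQL:
SELECT a.product, b.name AS customer
FROM orders a
INNER JOIN customers b ON a.customer_id = b.id

Result:
product  | customer
---------+---------
Notebook | Ivan    
Webcam   | Yara    
Charger  | Dana    
Pen      | Ivan    
Camera   | Dana    


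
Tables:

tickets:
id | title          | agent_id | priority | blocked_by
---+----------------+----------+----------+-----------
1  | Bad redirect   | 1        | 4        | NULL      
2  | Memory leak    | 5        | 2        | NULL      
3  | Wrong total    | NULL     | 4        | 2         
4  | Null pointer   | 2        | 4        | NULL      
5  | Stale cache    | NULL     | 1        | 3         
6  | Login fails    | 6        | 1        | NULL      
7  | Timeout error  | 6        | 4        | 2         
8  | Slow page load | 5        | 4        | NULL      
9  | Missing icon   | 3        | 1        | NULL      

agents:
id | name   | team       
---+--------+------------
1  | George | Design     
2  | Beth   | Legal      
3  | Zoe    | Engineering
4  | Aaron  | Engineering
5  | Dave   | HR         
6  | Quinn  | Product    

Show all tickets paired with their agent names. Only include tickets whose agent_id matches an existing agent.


INNER JOIN keeps only tickets rows whose agent_id matches an id in agents. Walk through each ticket:
  - ticket 1 (Bad redirect): agent_id=1 -> matches George
  - ticket 2 (Memory leak): agent_id=5 -> matches Dave
  - ticket 3 (Wrong total): agent_id=NULL, no match -> dropped
  - ticket 4 (Null pointer): agent_id=2 -> matches Beth
  - ticket 5 (Stale cache): agent_id=NULL, no match -> dropped
  - ticket 6 (Login fails): agent_id=6 -> matches Quinn
  - ticket 7 (Timeout error): agent_id=6 -> matches Quinn
  - ticket 8 (Slow page load): agent_id=5 -> matches Dave
  - ticket 9 (Missing icon): agent_id=3 -> matches Zoe
So 2 of 9 rows are dropped.

SQL:
SELECT a.title, b.name AS agent
FROM tickets a
INNER JOIN agents b ON a.agent_id = b.id

Result:
title          | agent 
---------------+-------
Bad redirect   | George
Memory leak    | Dave  
Null pointer   | Beth  
Login fails    | Quinn 
Timeout error  | Quinn 
Slow page load | Dave  
Missing icon   | Zoe   


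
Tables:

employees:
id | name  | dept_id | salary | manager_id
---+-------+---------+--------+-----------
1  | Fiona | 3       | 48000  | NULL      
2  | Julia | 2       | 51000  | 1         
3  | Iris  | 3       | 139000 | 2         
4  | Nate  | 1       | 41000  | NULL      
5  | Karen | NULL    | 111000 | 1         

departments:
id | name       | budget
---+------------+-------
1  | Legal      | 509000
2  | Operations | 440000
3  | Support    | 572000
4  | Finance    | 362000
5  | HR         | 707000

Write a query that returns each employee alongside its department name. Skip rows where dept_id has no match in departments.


INNER JOIN keeps only employees rows whose dept_id matches an id in departments. Walk through each employee:
  - employee 1 (Fiona): dept_id=3 -> matches Support
  - employee 2 (Julia): dept_id=2 -> matches Operations
  - employee 3 (Iris): dept_id=3 -> matches Support
  - employee 4 (Nate): dept_id=1 -> matches Legal
  - employee 5 (Karen): dept_id=NULL, no match -> dropped
So 1 of 5 rows is dropped.

SQL:
SELECT a.name, b.name AS department
FROM employees a
INNER JOIN departments b ON a.dept_id = b.id

Result:
name  | department
------+-----------
Fiona | Support   
Julia | Operations
Iris  | Support   
Nate  | Legal     


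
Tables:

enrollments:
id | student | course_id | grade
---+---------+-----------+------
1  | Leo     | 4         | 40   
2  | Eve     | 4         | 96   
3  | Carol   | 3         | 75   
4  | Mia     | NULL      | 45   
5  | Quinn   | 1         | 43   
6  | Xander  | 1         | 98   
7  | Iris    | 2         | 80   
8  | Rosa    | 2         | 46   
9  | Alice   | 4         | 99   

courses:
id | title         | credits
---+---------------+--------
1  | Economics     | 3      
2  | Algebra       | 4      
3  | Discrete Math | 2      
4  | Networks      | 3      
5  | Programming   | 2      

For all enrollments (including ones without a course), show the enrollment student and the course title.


LEFT JOIN keeps every row from enrollments (the left table); where course_id has no match in courses, the course columns become NULL. Walk through each enrollment:
  - enrollment 1 (Leo): course_id=4 -> matches Networks
  - enrollment 2 (Eve): course_id=4 -> matches Networks
  - enrollment 3 (Carol): course_id=3 -> matches Discrete Math
  - enrollment 4 (Mia): course_id=NULL, no match -> kept with NULL
  - enrollment 5 (Quinn): course_id=1 -> matches Economics
  - enrollment 6 (Xander): course_id=1 -> matches Economics
  - enrollment 7 (Iris): course_id=2 -> matches Algebra
  - enrollment 8 (Rosa): course_id=2 -> matches Algebra
  - enrollment 9 (Alice): course_id=4 -> matches Networks
All 9 rows appear; 1 has NULL course.

SQL:
SELECT a.student, b.title AS course
FROM enrollments a
LEFT JOIN courses b ON a.course_id = b.id

Result:
student | course       
--------+--------------
Leo     | Networks     
Eve     | Networks     
Carol   | Discrete Math
Mia     | NULL         
Quinn   | Economics    
Xander  | Economics    
Iris    | Algebra      
Rosa    | Algebra      
Alice   | Networks     


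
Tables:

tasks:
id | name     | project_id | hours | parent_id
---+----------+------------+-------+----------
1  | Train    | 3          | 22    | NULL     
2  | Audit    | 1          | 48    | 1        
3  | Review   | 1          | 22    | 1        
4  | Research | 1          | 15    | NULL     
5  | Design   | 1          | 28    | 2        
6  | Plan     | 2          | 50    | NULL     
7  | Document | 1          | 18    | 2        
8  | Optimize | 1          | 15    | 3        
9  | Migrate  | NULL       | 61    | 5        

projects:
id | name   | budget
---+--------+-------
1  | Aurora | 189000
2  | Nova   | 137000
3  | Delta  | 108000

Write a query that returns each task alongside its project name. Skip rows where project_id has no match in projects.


INNER JOIN keeps only tasks rows whose project_id matches an id in projects. Walk through each task:
  - task 1 (Train): project_id=3 -> matches Delta
  - task 2 (Audit): project_id=1 -> matches Aurora
  - task 3 (Review): project_id=1 -> matches Aurora
  - task 4 (Research): project_id=1 -> matches Aurora
  - task 5 (Design): project_id=1 -> matches Aurora
  - task 6 (Plan): project_id=2 -> matches Nova
  - task 7 (Document): project_id=1 -> matches Aurora
  - task 8 (Optimize): project_id=1 -> matches Aurora
  - task 9 (Migrate): project_id=NULL, no match -> dropped
So 1 of 9 rows is dropped.

SQL:
SELECT a.name, b.name AS project
FROM tasks a
INNER JOIN projects b ON a.project_id = b.id

Result:
name     | project
---------+--------
Train    | Delta  
Audit    | Aurora 
Review   | Aurora 
Research | Aurora 
Design   | Aurora 
Plan     | Nova   
Document | Aurora 
Optimize | Aurora 


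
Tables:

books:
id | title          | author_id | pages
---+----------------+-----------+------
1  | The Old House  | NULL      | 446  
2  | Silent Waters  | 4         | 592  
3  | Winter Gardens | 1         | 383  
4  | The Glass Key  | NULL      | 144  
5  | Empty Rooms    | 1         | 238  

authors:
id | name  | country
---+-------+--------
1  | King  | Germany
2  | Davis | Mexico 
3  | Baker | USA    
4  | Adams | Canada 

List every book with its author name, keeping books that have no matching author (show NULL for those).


LEFT JOIN keeps every row from books (the left table); where author_id has no match in authors, the author columns become NULL. Walk through each book:
  - book 1 (The Old House): author_id=NULL, no match -> kept with NULL
  - book 2 (Silent Waters): author_id=4 -> matches Adams
  - book 3 (Winter Gardens): author_id=1 -> matches King
  - book 4 (The Glass Key): author_id=NULL, no match -> kept with NULL
  - book 5 (Empty Rooms): author_id=1 -> matches King
All 5 rows appear; 2 have NULL author.

SQL:
SELECT a.title, b.name AS author
FROM books a
LEFT JOIN authors b ON a.author_id = b.id

Result:
title          | author
---------------+-------
The Old House  | NULL  
Silent Waters  | Adams 
Winter Gardens | King  
The Glass Key  | NULL  
Empty Rooms    | King  


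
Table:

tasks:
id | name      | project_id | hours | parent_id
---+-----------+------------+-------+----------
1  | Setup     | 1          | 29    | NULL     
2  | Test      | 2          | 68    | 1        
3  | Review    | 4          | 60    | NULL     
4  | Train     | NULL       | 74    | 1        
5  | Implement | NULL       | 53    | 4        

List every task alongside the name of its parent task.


This is a self-join: tasks is joined to a second copy of itself, matching each row's parent_id to another row's id. Use LEFT JOIN so rows with parent_id=NULL are kept.
  - task 1 (Setup): parent_id=NULL -> NULL
  - task 2 (Test): parent_id=1 -> Setup
  - task 3 (Review): parent_id=NULL -> NULL
  - task 4 (Train): parent_id=1 -> Setup
  - task 5 (Implement): parent_id=4 -> Train

SQL:
SELECT a.name AS item, b.name AS parent
FROM tasks a
LEFT JOIN tasks b ON a.parent_id = b.id

Result:
item      | parent
----------+-------
Setup     | NULL  
Test      | Setup 
Review    | NULL  
Train     | Setup 
Implement | Train 


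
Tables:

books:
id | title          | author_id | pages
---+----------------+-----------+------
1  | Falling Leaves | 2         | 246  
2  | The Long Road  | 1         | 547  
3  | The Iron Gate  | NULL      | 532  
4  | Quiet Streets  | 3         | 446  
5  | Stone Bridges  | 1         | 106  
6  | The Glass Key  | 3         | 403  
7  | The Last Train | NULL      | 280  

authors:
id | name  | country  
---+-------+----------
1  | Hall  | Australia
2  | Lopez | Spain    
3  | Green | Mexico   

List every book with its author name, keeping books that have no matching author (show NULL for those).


LEFT JOIN keeps every row from books (the left table); where author_id has no match in authors, the author columns become NULL. Walk through each book:
  - book 1 (Falling Leaves): author_id=2 -> matches Lopez
  - book 2 (The Long Road): author_id=1 -> matches Hall
  - book 3 (The Iron Gate): author_id=NULL, no match -> kept with NULL
  - book 4 (Quiet Streets): author_id=3 -> matches Green
  - book 5 (Stone Bridges): author_id=1 -> matches Hall
  - book 6 (The Glass Key): author_id=3 -> matches Green
  - book 7 (The Last Train): author_id=NULL, no match -> kept with NULL
All 7 rows appear; 2 have NULL author.

SQL:
SELECT a.title, b.name AS author
FROM books a
LEFT JOIN authors b ON a.author_id = b.id

Result:
title          | author
---------------+-------
Falling Leaves | Lopez 
The Long Road  | Hall  
The Iron Gate  | NULL  
Quiet Streets  | Green 
Stone Bridges  | Hall  
The Glass Key  | Green 
The Last Train | NULL  


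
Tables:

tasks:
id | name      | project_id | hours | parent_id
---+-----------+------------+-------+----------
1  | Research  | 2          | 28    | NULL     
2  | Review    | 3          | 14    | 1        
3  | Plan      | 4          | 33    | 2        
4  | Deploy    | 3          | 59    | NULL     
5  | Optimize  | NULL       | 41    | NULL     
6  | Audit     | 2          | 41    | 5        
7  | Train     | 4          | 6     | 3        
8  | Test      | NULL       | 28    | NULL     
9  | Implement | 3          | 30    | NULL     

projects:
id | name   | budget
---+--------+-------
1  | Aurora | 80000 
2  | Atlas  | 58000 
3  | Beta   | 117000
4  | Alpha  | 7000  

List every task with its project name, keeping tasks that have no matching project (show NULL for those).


LEFT JOIN keeps every row from tasks (the left table); where project_id has no match in projects, the project columns become NULL. Walk through each task:
  - task 1 (Research): project_id=2 -> matches Atlas
  - task 2 (Review): project_id=3 -> matches Beta
  - task 3 (Plan): project_id=4 -> matches Alpha
  - task 4 (Deploy): project_id=3 -> matches Beta
  - task 5 (Optimize): project_id=NULL, no match -> kept with NULL
  - task 6 (Audit): project_id=2 -> matches Atlas
  - task 7 (Train): project_id=4 -> matches Alpha
  - task 8 (Test): project_id=NULL, no match -> kept with NULL
  - task 9 (Implement): project_id=3 -> matches Beta
All 9 rows appear; 2 have NULL project.

SQL:
SELECT a.name, b.name AS project
FROM tasks a
LEFT JOIN projects b ON a.project_id = b.id

Result:
name      | project
----------+--------
Research  | Atlas  
Review    | Beta   
Plan      | Alpha  
Deploy    | Beta   
Optimize  | NULL   
Audit     | Atlas  
Train     | Alpha  
Test      | NULL   
Implement | Beta   


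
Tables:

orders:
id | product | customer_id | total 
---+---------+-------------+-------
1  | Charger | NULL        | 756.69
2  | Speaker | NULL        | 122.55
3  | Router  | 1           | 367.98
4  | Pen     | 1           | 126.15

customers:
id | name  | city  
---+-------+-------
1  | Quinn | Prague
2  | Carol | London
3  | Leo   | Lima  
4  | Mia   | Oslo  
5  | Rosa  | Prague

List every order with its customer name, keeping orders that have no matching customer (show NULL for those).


LEFT JOIN keeps every row from orders (the left table); where customer_id has no match in customers, the customer columns become NULL. Walk through each order:
  - order 1 (Charger): customer_id=NULL, no match -> kept with NULL
  - order 2 (Speaker): customer_id=NULL, no match -> kept with NULL
  - order 3 (Router): customer_id=1 -> matches Quinn
  - order 4 (Pen): customer_id=1 -> matches Quinn
All 4 rows appear; 2 have NULL customer.

SQL:
SELECT a.product, b.name AS customer
FROM orders a
LEFT JOIN customers b ON a.customer_id = b.id

Result:
product | customer
--------+---------
Charger | NULL    
Speaker | NULL    
Router  | Quinn   
Pen     | Quinn   


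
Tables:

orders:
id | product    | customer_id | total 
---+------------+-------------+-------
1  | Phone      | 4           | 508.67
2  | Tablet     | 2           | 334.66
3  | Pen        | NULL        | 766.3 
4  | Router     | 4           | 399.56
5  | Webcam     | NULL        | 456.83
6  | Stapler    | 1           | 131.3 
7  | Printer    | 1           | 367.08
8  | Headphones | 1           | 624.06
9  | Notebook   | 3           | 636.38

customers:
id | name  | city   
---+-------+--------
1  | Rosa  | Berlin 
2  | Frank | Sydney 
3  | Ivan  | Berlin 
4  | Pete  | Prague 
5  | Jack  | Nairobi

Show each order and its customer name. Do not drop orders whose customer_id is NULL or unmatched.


LEFT JOIN keeps every row from orders (the left table); where customer_id has no match in customers, the customer columns become NULL. Walk through each order:
  - order 1 (Phone): customer_id=4 -> matches Pete
  - order 2 (Tablet): customer_id=2 -> matches Frank
  - order 3 (Pen): customer_id=NULL, no match -> kept with NULL
  - order 4 (Router): customer_id=4 -> matches Pete
  - order 5 (Webcam): customer_id=NULL, no match -> kept with NULL
  - order 6 (Stapler): customer_id=1 -> matches Rosa
  - order 7 (Printer): customer_id=1 -> matches Rosa
  - order 8 (Headphones): customer_id=1 -> matches Rosa
  - order 9 (Notebook): customer_id=3 -> matches Ivan
All 9 rows appear; 2 have NULL customer.

SQL:
SELECT a.product, b.name AS customer
FROM orders a
LEFT JOIN customers b ON a.customer_id = b.id

Result:
product    | customer
-----------+---------
Phone      | Pete    
Tablet     | Frank   
Pen        | NULL    
Router     | Pete    
Webcam     | NULL    
Stapler    | Rosa    
Printer    | Rosa    
Headphones | Rosa    
Notebook   | Ivan    


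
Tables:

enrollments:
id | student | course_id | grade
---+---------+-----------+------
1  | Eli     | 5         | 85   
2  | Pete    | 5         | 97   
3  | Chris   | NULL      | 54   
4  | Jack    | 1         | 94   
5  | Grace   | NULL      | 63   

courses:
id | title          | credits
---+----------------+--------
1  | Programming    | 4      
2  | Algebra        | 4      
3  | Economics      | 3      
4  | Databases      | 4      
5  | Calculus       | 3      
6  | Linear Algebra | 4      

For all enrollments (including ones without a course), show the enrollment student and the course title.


LEFT JOIN keeps every row from enrollments (the left table); where course_id has no match in courses, the course columns become NULL. Walk through each enrollment:
  - enrollment 1 (Eli): course_id=5 -> matches Calculus
  - enrollment 2 (Pete): course_id=5 -> matches Calculus
  - enrollment 3 (Chris): course_id=NULL, no match -> kept with NULL
  - enrollment 4 (Jack): course_id=1 -> matches Programming
  - enrollment 5 (Grace): course_id=NULL, no match -> kept with NULL
All 5 rows appear; 2 have NULL course.

SQL:
SELECT a.student, b.title AS course
FROM enrollments a
LEFT JOIN courses b ON a.course_id = b.id

Result:
student | course     
--------+------------
Eli     | Calculus   
Pete    | Calculus   
Chris   | NULL       
Jack    | Programming
Grace   | NULL       


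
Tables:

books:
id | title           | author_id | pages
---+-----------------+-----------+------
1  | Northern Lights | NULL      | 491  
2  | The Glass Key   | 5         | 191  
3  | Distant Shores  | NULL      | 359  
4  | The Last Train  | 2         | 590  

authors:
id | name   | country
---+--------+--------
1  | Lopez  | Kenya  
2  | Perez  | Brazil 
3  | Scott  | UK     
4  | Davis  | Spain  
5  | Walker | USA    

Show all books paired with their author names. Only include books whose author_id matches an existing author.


INNER JOIN keeps only books rows whose author_id matches an id in authors. Walk through each book:
  - book 1 (Northern Lights): author_id=NULL, no match -> dropped
  - book 2 (The Glass Key): author_id=5 -> matches Walker
  - book 3 (Distant Shores): author_id=NULL, no match -> dropped
  - book 4 (The Last Train): author_id=2 -> matches Perez
So 2 of 4 rows are dropped.

SQL:
SELECT a.title, b.name AS author
FROM books a
INNER JOIN authors b ON a.author_id = b.id

Result:
title          | author
---------------+-------
The Glass Key  | Walker
The Last Train | Perez 


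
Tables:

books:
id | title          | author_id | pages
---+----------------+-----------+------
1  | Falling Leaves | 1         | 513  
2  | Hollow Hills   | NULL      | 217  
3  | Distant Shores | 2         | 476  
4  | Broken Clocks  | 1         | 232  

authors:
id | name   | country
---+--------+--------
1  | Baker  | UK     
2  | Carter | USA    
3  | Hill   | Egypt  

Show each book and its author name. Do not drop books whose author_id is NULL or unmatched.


LEFT JOIN keeps every row from books (the left table); where author_id has no match in authors, the author columns become NULL. Walk through each book:
  - book 1 (Falling Leaves): author_id=1 -> matches Baker
  - book 2 (Hollow Hills): author_id=NULL, no match -> kept with NULL
  - book 3 (Distant Shores): author_id=2 -> matches Carter
  - book 4 (Broken Clocks): author_id=1 -> matches Baker
All 4 rows appear; 1 has NULL author.

SQL:
SELECT a.title, b.name AS author
FROM books a
LEFT JOIN authors b ON a.author_id = b.id

Result:
title          | author
---------------+-------
Falling Leaves | Baker 
Hollow Hills   | NULL  
Distant Shores | Carter
Broken Clocks  | Baker 


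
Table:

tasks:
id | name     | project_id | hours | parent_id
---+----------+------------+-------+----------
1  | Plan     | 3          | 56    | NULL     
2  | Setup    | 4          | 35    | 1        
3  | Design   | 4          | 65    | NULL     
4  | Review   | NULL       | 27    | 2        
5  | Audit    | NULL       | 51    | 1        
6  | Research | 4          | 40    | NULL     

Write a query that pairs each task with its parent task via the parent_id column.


This is a self-join: tasks is joined to a second copy of itself, matching each row's parent_id to another row's id. Use LEFT JOIN so rows with parent_id=NULL are kept.
  - task 1 (Plan): parent_id=NULL -> NULL
  - task 2 (Setup): parent_id=1 -> Plan
  - task 3 (Design): parent_id=NULL -> NULL
  - task 4 (Review): parent_id=2 -> Setup
  - task 5 (Audit): parent_id=1 -> Plan
  - task 6 (Research): parent_id=NULL -> NULL

SQL:
SELECT a.name AS item, b.name AS parent
FROM tasks a
LEFT JOIN tasks b ON a.parent_id = b.id

Result:
item     | parent
---------+-------
Plan     | NULL  
Setup    | Plan  
Design   | NULL  
Review   | Setup 
Audit    | Plan  
Research | NULL  


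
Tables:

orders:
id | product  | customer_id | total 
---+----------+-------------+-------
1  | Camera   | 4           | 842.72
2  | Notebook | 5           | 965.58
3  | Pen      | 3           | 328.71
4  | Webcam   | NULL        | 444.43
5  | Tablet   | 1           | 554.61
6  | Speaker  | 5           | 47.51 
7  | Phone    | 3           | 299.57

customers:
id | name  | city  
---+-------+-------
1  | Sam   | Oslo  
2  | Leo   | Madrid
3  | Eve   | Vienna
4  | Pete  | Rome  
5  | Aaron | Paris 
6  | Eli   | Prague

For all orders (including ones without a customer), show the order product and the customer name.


LEFT JOIN keeps every row from orders (the left table); where customer_id has no match in customers, the customer columns become NULL. Walk through each order:
  - order 1 (Camera): customer_id=4 -> matches Pete
  - order 2 (Notebook): customer_id=5 -> matches Aaron
  - order 3 (Pen): customer_id=3 -> matches Eve
  - order 4 (Webcam): customer_id=NULL, no match -> kept with NULL
  - order 5 (Tablet): customer_id=1 -> matches Sam
  - order 6 (Speaker): customer_id=5 -> matches Aaron
  - order 7 (Phone): customer_id=3 -> matches Eve
All 7 rows appear; 1 has NULL customer.

SQL:
SELECT a.product, b.name AS customer
FROM orders a
LEFT JOIN customers b ON a.customer_id = b.id

Result:
product  | customer
---------+---------
Camera   | Pete    
Notebook | Aaron   
Pen      | Eve     
Webcam   | NULL    
Tablet   | Sam     
Speaker  | Aaron   
Phone    | Eve     


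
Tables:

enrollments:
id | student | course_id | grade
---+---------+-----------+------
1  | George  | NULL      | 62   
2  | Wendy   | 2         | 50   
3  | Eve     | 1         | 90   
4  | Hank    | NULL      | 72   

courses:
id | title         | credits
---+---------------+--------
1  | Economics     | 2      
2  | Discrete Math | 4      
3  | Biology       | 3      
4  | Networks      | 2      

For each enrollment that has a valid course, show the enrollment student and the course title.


INNER JOIN keeps only enrollments rows whose course_id matches an id in courses. Walk through each enrollment:
  - enrollment 1 (George): course_id=NULL, no match -> dropped
  - enrollment 2 (Wendy): course_id=2 -> matches Discrete Math
  - enrollment 3 (Eve): course_id=1 -> matches Economics
  - enrollment 4 (Hank): course_id=NULL, no match -> dropped
So 2 of 4 rows are dropped.

SQL:
SELECT a.student, b.title AS course
FROM enrollments a
INNER JOIN courses b ON a.course_id = b.id

Result:
student | course       
--------+--------------
Wendy   | Discrete Math
Eve     | Economics    


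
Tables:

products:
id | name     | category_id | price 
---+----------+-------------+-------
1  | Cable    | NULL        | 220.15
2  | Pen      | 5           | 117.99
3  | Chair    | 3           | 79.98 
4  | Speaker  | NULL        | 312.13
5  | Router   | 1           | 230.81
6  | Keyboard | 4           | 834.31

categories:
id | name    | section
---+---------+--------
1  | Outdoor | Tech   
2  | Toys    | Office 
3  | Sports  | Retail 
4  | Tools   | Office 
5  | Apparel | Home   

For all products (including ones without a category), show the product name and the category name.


LEFT JOIN keeps every row from products (the left table); where category_id has no match in categories, the category columns become NULL. Walk through each product:
  - product 1 (Cable): category_id=NULL, no match -> kept with NULL
  - product 2 (Pen): category_id=5 -> matches Apparel
  - product 3 (Chair): category_id=3 -> matches Sports
  - product 4 (Speaker): category_id=NULL, no match -> kept with NULL
  - product 5 (Router): category_id=1 -> matches Outdoor
  - product 6 (Keyboard): category_id=4 -> matches Tools
All 6 rows appear; 2 have NULL category.

SQL:
SELECT a.name, b.name AS category
FROM products a
LEFT JOIN categories b ON a.category_id = b.id

Result:
name     | category
---------+---------
Cable    | NULL    
Pen      | Apparel 
Chair    | Sports  
Speaker  | NULL    
Router   | Outdoor 
Keyboard | Tools   


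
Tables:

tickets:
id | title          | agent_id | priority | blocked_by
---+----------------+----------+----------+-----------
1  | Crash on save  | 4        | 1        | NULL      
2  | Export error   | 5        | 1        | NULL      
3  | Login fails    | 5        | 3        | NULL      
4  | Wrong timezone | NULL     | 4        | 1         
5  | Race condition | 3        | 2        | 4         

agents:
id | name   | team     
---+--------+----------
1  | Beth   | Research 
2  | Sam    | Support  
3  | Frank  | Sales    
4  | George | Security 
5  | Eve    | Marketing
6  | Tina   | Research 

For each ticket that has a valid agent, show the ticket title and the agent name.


INNER JOIN keeps only tickets rows whose agent_id matches an id in agents. Walk through each ticket:
  - ticket 1 (Crash on save): agent_id=4 -> matches George
  - ticket 2 (Export error): agent_id=5 -> matches Eve
  - ticket 3 (Login fails): agent_id=5 -> matches Eve
  - ticket 4 (Wrong timezone): agent_id=NULL, no match -> dropped
  - ticket 5 (Race condition): agent_id=3 -> matches Frank
So 1 of 5 rows is dropped.

SQL:
SELECT a.title, b.name AS agent
FROM tickets a
INNER JOIN agents b ON a.agent_id = b.id

Result:
title          | agent 
---------------+-------
Crash on save  | George
Export error   | Eve   
Login fails    | Eve   
Race condition | Frank 


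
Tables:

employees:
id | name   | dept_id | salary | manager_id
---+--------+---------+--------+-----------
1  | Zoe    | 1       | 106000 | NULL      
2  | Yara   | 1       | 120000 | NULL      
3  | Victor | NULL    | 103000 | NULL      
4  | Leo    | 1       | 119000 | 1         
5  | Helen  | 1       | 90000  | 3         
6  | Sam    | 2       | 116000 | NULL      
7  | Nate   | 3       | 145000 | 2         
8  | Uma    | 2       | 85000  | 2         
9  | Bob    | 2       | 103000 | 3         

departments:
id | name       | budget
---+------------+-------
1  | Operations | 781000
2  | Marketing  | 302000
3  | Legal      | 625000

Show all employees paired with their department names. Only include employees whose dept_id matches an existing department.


INNER JOIN keeps only employees rows whose dept_id matches an id in departments. Walk through each employee:
  - employee 1 (Zoe): dept_id=1 -> matches Operations
  - employee 2 (Yara): dept_id=1 -> matches Operations
  - employee 3 (Victor): dept_id=NULL, no match -> dropped
  - employee 4 (Leo): dept_id=1 -> matches Operations
  - employee 5 (Helen): dept_id=1 -> matches Operations
  - employee 6 (Sam): dept_id=2 -> matches Marketing
  - employee 7 (Nate): dept_id=3 -> matches Legal
  - employee 8 (Uma): dept_id=2 -> matches Marketing
  - employee 9 (Bob): dept_id=2 -> matches Marketing
So 1 of 9 rows is dropped.

SQL:
SELECT a.name, b.name AS department
FROM employees a
INNER JOIN departments b ON a.dept_id = b.id

Result:
name  | department
------+-----------
Zoe   | Operations
Yara  | Operations
Leo   | Operations
Helen | Operations
Sam   | Marketing 
Nate  | Legal     
Uma   | Marketing 
Bob   | Marketing 


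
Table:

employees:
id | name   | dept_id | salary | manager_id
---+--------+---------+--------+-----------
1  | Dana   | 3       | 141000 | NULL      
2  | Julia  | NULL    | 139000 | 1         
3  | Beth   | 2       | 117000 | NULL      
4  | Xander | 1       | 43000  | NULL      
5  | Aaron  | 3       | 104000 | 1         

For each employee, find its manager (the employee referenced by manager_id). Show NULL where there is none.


This is a self-join: employees is joined to a second copy of itself, matching each row's manager_id to another row's id. Use LEFT JOIN so rows with manager_id=NULL are kept.
  - employee 1 (Dana): manager_id=NULL -> NULL
  - employee 2 (Julia): manager_id=1 -> Dana
  - employee 3 (Beth): manager_id=NULL -> NULL
  - employee 4 (Xander): manager_id=NULL -> NULL
  - employee 5 (Aaron): manager_id=1 -> Dana

SQL:
SELECT a.name AS item, b.name AS manager
FROM employees a
LEFT JOIN employees b ON a.manager_id = b.id

Result:
item   | manager
-------+--------
Dana   | NULL   
Julia  | Dana   
Beth   | NULL   
Xander | NULL   
Aaron  | Dana   


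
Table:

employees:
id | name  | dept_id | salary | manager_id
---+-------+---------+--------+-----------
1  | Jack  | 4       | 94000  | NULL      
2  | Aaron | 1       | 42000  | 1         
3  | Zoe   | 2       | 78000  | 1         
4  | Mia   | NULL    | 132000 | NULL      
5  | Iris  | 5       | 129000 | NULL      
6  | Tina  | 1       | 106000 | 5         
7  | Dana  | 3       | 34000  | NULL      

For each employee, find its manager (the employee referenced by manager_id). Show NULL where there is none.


This is a self-join: employees is joined to a second copy of itself, matching each row's manager_id to another row's id. Use LEFT JOIN so rows with manager_id=NULL are kept.
  - employee 1 (Jack): manager_id=NULL -> NULL
  - employee 2 (Aaron): manager_id=1 -> Jack
  - employee 3 (Zoe): manager_id=1 -> Jack
  - employee 4 (Mia): manager_id=NULL -> NULL
  - employee 5 (Iris): manager_id=NULL -> NULL
  - employee 6 (Tina): manager_id=5 -> Iris
  - employee 7 (Dana): manager_id=NULL -> NULL

SQL:
SELECT a.name AS item, b.name AS manager
FROM employees a
LEFT JOIN employees b ON a.manager_id = b.id

Result:
item  | manager
------+--------
Jack  | NULL   
Aaron | Jack   
Zoe   | Jack   
Mia   | NULL   
Iris  | NULL   
Tina  | Iris   
Dana  | NULL   


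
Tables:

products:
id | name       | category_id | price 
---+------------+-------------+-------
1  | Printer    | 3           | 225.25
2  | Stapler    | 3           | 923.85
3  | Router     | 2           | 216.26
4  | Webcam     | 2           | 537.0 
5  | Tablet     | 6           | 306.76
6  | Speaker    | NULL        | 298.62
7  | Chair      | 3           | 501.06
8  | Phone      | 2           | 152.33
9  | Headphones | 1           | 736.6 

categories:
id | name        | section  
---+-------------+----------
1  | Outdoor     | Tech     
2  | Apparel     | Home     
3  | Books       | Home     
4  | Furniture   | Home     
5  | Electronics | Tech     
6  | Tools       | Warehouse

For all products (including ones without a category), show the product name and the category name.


LEFT JOIN keeps every row from products (the left table); where category_id has no match in categories, the category columns become NULL. Walk through each product:
  - product 1 (Printer): category_id=3 -> matches Books
  - product 2 (Stapler): category_id=3 -> matches Books
  - product 3 (Router): category_id=2 -> matches Apparel
  - product 4 (Webcam): category_id=2 -> matches Apparel
  - product 5 (Tablet): category_id=6 -> matches Tools
  - product 6 (Speaker): category_id=NULL, no match -> kept with NULL
  - product 7 (Chair): category_id=3 -> matches Books
  - product 8 (Phone): category_id=2 -> matches Apparel
  - product 9 (Headphones): category_id=1 -> matches Outdoor
All 9 rows appear; 1 has NULL category.

SQL:
SELECT a.name, b.name AS category
FROM products a
LEFT JOIN categories b ON a.category_id = b.id

Result:
name       | category
-----------+---------
Printer    | Books   
Stapler    | Books   
Router     | Apparel 
Webcam     | Apparel 
Tablet     | Tools   
Speaker    | NULL    
Chair      | Books   
Phone      | Apparel 
Headphones | Outdoor 


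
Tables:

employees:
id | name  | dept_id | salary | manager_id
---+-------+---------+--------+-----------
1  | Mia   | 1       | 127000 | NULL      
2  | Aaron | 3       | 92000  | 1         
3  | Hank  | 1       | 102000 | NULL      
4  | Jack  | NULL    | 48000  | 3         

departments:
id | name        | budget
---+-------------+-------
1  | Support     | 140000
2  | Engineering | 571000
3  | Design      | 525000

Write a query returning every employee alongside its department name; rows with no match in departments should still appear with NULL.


LEFT JOIN keeps every row from employees (the left table); where dept_id has no match in departments, the department columns become NULL. Walk through each employee:
  - employee 1 (Mia): dept_id=1 -> matches Support
  - employee 2 (Aaron): dept_id=3 -> matches Design
  - employee 3 (Hank): dept_id=1 -> matches Support
  - employee 4 (Jack): dept_id=NULL, no match -> kept with NULL
All 4 rows appear; 1 has NULL department.

SQL:
SELECT a.name, b.name AS department
FROM employees a
LEFT JOIN departments b ON a.dept_id = b.id

Result:
name  | department
------+-----------
Mia   | Support   
Aaron | Design    
Hank  | Support   
Jack  | NULL      
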